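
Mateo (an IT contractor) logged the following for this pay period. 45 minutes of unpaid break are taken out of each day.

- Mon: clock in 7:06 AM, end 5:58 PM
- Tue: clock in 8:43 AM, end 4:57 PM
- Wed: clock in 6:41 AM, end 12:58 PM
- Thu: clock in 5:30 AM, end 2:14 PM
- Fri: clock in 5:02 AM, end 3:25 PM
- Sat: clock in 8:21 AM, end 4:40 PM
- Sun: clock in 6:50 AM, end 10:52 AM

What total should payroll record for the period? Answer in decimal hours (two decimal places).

51.60 hours

Mon: 7:06 AM–5:58 PM = 10 h 52 min; less 45 min break → 10 h 7 min
Tue: 8:43 AM–4:57 PM = 8 h 14 min; less 45 min break → 7 h 29 min
Wed: 6:41 AM–12:58 PM = 6 h 17 min; less 45 min break → 5 h 32 min
Thu: 5:30 AM–2:14 PM = 8 h 44 min; less 45 min break → 7 h 59 min
Fri: 5:02 AM–3:25 PM = 10 h 23 min; less 45 min break → 9 h 38 min
Sat: 8:21 AM–4:40 PM = 8 h 19 min; less 45 min break → 7 h 34 min
Sun: 6:50 AM–10:52 AM = 4 h 2 min; less 45 min break → 3 h 17 min
Total: 10 h 7 min + 7 h 29 min + 5 h 32 min + 7 h 59 min + 9 h 38 min + 7 h 34 min + 3 h 17 min = 51 h 36 min.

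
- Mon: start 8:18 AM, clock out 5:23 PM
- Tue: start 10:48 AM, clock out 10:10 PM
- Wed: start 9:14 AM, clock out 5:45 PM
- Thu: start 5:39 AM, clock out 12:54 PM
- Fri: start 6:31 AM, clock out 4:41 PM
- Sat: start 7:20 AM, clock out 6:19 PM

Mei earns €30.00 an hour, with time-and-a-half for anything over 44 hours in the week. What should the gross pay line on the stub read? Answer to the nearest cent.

Mon: 8:18 AM–5:23 PM = 9 h 5 min
Tue: 10:48 AM–10:10 PM = 11 h 22 min
Wed: 9:14 AM–5:45 PM = 8 h 31 min
Thu: 5:39 AM–12:54 PM = 7 h 15 min
Fri: 6:31 AM–4:41 PM = 10 h 10 min
Sat: 7:20 AM–6:19 PM = 10 h 59 min
Total worked: 57 h 22 min = 3442 min.
Regular 44 h 0 min = 2640 min at €30.00/h; overtime 13 h 22 min = 802 min at €45.00/h.
Pay = (2640 × €30.00 + 802 × €45.00) ÷ 60 = €1921.50.

€1921.50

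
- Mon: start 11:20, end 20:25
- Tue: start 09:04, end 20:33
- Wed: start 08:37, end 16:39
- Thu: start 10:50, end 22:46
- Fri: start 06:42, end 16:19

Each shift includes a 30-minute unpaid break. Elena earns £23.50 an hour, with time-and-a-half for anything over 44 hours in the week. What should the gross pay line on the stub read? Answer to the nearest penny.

£1162.66

Mon: 11:20–20:25 = 9 h 5 min; less 30 min break → 8 h 35 min
Tue: 09:04–20:33 = 11 h 29 min; less 30 min break → 10 h 59 min
Wed: 08:37–16:39 = 8 h 2 min; less 30 min break → 7 h 32 min
Thu: 10:50–22:46 = 11 h 56 min; less 30 min break → 11 h 26 min
Fri: 06:42–16:19 = 9 h 37 min; less 30 min break → 9 h 7 min
Total worked: 47 h 39 min = 2859 min.
Regular 44 h 0 min = 2640 min at £23.50/h; overtime 3 h 39 min = 219 min at £35.25/h.
Pay = (2640 × £23.50 + 219 × £35.25) ÷ 60 = £1162.66.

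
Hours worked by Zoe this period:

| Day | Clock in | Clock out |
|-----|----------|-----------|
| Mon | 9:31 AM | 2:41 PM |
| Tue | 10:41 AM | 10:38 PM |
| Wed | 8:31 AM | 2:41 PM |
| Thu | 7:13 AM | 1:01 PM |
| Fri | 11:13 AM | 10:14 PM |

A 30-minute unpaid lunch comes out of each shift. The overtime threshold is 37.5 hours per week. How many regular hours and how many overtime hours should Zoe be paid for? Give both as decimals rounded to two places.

Regular 37.50 hours, overtime 0.10 hours

Mon: 9:31 AM–2:41 PM = 5 h 10 min; less 30 min break → 4 h 40 min
Tue: 10:41 AM–10:38 PM = 11 h 57 min; less 30 min break → 11 h 27 min
Wed: 8:31 AM–2:41 PM = 6 h 10 min; less 30 min break → 5 h 40 min
Thu: 7:13 AM–1:01 PM = 5 h 48 min; less 30 min break → 5 h 18 min
Fri: 11:13 AM–10:14 PM = 11 h 1 min; less 30 min break → 10 h 31 min
Total worked: 37 h 36 min = 37.60 h.
Threshold 37.5 h → overtime 0 h 6 min, regular 37 h 30 min.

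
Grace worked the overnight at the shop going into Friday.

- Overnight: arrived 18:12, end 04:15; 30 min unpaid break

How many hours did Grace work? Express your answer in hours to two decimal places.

Overnight: 18:12 → midnight = 5 h 48 min; midnight → 04:15 = 4 h 15 min; span 10 h 3 min; less 30 min break → 9 h 33 min

9.55 hours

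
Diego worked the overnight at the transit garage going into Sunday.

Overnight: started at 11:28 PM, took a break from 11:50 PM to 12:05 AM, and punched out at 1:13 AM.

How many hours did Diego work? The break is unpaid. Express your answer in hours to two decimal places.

1.50 hours

Overnight: 11:28 PM → midnight = 0 h 32 min; midnight → 1:13 AM = 1 h 13 min; span 1 h 45 min; less 15 min break → 1 h 30 min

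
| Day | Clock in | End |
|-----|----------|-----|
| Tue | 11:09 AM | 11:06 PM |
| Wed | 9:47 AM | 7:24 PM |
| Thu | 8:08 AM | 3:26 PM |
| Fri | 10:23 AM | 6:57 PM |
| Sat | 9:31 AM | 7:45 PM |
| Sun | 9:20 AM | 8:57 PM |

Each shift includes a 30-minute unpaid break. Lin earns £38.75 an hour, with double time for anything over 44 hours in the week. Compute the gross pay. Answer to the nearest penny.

£2656.96

Tue: 11:09 AM–11:06 PM = 11 h 57 min; less 30 min break → 11 h 27 min
Wed: 9:47 AM–7:24 PM = 9 h 37 min; less 30 min break → 9 h 7 min
Thu: 8:08 AM–3:26 PM = 7 h 18 min; less 30 min break → 6 h 48 min
Fri: 10:23 AM–6:57 PM = 8 h 34 min; less 30 min break → 8 h 4 min
Sat: 9:31 AM–7:45 PM = 10 h 14 min; less 30 min break → 9 h 44 min
Sun: 9:20 AM–8:57 PM = 11 h 37 min; less 30 min break → 11 h 7 min
Total worked: 56 h 17 min = 3377 min.
Regular 44 h 0 min = 2640 min at £38.75/h; overtime 12 h 17 min = 737 min at £77.50/h.
Pay = (2640 × £38.75 + 737 × £77.50) ÷ 60 = £2656.96.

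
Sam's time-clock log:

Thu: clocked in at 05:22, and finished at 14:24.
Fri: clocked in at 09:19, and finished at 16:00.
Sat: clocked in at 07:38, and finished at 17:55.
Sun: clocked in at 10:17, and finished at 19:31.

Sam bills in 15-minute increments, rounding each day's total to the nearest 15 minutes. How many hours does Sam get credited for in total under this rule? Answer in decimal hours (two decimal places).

35.25 hours

Thu: 05:22–14:24 = 9 h 2 min → rounds to 9 h 0 min
Fri: 09:19–16:00 = 6 h 41 min → rounds to 6 h 45 min
Sat: 07:38–17:55 = 10 h 17 min → rounds to 10 h 15 min
Sun: 10:17–19:31 = 9 h 14 min → rounds to 9 h 15 min
Total credited: 35 h 15 min.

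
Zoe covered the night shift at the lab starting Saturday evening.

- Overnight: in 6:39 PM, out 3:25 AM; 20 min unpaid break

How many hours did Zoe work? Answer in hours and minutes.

8 h 26 min

Overnight: 6:39 PM → midnight = 5 h 21 min; midnight → 3:25 AM = 3 h 25 min; span 8 h 46 min; less 20 min break → 8 h 26 min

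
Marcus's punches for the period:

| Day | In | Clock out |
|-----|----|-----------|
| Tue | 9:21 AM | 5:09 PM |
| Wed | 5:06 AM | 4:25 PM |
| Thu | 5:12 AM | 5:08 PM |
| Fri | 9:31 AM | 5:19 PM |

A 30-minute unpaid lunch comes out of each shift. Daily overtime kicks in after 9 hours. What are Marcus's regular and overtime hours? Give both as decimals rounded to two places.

Tue: 9:21 AM–5:09 PM = 7 h 48 min; less 30 min break → 7 h 18 min
Wed: 5:06 AM–4:25 PM = 11 h 19 min; less 30 min break → 10 h 49 min
Thu: 5:12 AM–5:08 PM = 11 h 56 min; less 30 min break → 11 h 26 min
Fri: 9:31 AM–5:19 PM = 7 h 48 min; less 30 min break → 7 h 18 min
Tue reg 7 h 18 min / OT 0 h 0 min; Wed reg 9 h 0 min / OT 1 h 49 min; Thu reg 9 h 0 min / OT 2 h 26 min; Fri reg 7 h 18 min / OT 0 h 0 min.
Totals: regular 32 h 36 min, overtime 4 h 15 min.

Regular 32.60 hours, overtime 4.25 hours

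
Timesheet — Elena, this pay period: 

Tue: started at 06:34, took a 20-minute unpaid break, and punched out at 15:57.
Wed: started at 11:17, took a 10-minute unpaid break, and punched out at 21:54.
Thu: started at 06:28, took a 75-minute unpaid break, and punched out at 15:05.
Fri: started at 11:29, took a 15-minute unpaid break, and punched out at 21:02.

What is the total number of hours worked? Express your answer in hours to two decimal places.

36.17 hours

Tue: 06:34–15:57 = 9 h 23 min; less 20 min break → 9 h 3 min
Wed: 11:17–21:54 = 10 h 37 min; less 10 min break → 10 h 27 min
Thu: 06:28–15:05 = 8 h 37 min; less 75 min break → 7 h 22 min
Fri: 11:29–21:02 = 9 h 33 min; less 15 min break → 9 h 18 min
Total: 9 h 3 min + 10 h 27 min + 7 h 22 min + 9 h 18 min = 36 h 10 min.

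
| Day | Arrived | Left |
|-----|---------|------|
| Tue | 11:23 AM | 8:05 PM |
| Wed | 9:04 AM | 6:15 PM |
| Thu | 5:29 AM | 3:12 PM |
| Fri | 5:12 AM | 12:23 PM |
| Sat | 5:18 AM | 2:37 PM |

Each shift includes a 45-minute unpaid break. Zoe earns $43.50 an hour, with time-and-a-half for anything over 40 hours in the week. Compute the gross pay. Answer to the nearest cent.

Tue: 11:23 AM–8:05 PM = 8 h 42 min; less 45 min break → 7 h 57 min
Wed: 9:04 AM–6:15 PM = 9 h 11 min; less 45 min break → 8 h 26 min
Thu: 5:29 AM–3:12 PM = 9 h 43 min; less 45 min break → 8 h 58 min
Fri: 5:12 AM–12:23 PM = 7 h 11 min; less 45 min break → 6 h 26 min
Sat: 5:18 AM–2:37 PM = 9 h 19 min; less 45 min break → 8 h 34 min
Total worked: 40 h 21 min = 2421 min.
Regular 40 h 0 min = 2400 min at $43.50/h; overtime 0 h 21 min = 21 min at $65.25/h.
Pay = (2400 × $43.50 + 21 × $65.25) ÷ 60 = $1762.84.

$1762.84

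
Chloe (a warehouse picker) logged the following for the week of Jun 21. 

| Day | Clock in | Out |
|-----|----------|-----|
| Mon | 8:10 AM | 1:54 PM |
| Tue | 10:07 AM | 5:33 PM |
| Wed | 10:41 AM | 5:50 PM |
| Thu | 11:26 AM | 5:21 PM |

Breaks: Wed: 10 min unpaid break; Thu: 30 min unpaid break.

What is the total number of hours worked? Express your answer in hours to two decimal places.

25.57 hours

Mon: 8:10 AM–1:54 PM = 5 h 44 min
Tue: 10:07 AM–5:33 PM = 7 h 26 min
Wed: 10:41 AM–5:50 PM = 7 h 9 min; less 10 min break → 6 h 59 min
Thu: 11:26 AM–5:21 PM = 5 h 55 min; less 30 min break → 5 h 25 min
Total: 5 h 44 min + 7 h 26 min + 6 h 59 min + 5 h 25 min = 25 h 34 min.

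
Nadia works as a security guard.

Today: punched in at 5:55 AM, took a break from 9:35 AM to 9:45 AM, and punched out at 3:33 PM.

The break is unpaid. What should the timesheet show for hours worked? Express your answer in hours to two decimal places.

9.47 hours

Today: 5:55 AM–3:33 PM = 9 h 38 min; less 10 min break → 9 h 28 min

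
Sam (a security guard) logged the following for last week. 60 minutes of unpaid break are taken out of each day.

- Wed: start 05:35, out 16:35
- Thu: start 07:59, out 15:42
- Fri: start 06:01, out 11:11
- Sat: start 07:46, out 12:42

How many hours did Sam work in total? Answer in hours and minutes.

24 h 49 min

Wed: 05:35–16:35 = 11 h 0 min; less 60 min break → 10 h 0 min
Thu: 07:59–15:42 = 7 h 43 min; less 60 min break → 6 h 43 min
Fri: 06:01–11:11 = 5 h 10 min; less 60 min break → 4 h 10 min
Sat: 07:46–12:42 = 4 h 56 min; less 60 min break → 3 h 56 min
Total: 10 h 0 min + 6 h 43 min + 4 h 10 min + 3 h 56 min = 24 h 49 min.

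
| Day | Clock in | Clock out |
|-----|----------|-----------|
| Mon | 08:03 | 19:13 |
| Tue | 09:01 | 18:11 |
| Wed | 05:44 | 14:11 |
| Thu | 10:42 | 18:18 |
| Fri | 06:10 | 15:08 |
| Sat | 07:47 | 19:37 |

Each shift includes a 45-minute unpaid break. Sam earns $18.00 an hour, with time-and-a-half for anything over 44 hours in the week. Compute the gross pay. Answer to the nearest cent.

$1026.45

Mon: 08:03–19:13 = 11 h 10 min; less 45 min break → 10 h 25 min
Tue: 09:01–18:11 = 9 h 10 min; less 45 min break → 8 h 25 min
Wed: 05:44–14:11 = 8 h 27 min; less 45 min break → 7 h 42 min
Thu: 10:42–18:18 = 7 h 36 min; less 45 min break → 6 h 51 min
Fri: 06:10–15:08 = 8 h 58 min; less 45 min break → 8 h 13 min
Sat: 07:47–19:37 = 11 h 50 min; less 45 min break → 11 h 5 min
Total worked: 52 h 41 min = 3161 min.
Regular 44 h 0 min = 2640 min at $18.00/h; overtime 8 h 41 min = 521 min at $27.00/h.
Pay = (2640 × $18.00 + 521 × $27.00) ÷ 60 = $1026.45.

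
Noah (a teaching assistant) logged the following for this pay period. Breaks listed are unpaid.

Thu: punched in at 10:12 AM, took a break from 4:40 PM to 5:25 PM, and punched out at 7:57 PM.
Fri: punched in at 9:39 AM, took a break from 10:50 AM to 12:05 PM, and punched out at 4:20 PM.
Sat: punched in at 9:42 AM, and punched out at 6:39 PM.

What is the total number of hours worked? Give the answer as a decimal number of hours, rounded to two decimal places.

Thu: 10:12 AM–7:57 PM = 9 h 45 min; less 45 min break → 9 h 0 min
Fri: 9:39 AM–4:20 PM = 6 h 41 min; less 75 min break → 5 h 26 min
Sat: 9:42 AM–6:39 PM = 8 h 57 min
Total: 9 h 0 min + 5 h 26 min + 8 h 57 min = 23 h 23 min.

23.38 hours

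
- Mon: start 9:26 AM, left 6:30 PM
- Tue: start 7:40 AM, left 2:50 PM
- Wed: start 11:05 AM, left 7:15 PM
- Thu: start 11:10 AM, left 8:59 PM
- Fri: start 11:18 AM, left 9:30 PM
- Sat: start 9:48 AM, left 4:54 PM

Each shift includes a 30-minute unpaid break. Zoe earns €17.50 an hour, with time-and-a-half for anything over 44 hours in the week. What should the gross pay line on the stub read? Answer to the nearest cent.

€888.56

Mon: 9:26 AM–6:30 PM = 9 h 4 min; less 30 min break → 8 h 34 min
Tue: 7:40 AM–2:50 PM = 7 h 10 min; less 30 min break → 6 h 40 min
Wed: 11:05 AM–7:15 PM = 8 h 10 min; less 30 min break → 7 h 40 min
Thu: 11:10 AM–8:59 PM = 9 h 49 min; less 30 min break → 9 h 19 min
Fri: 11:18 AM–9:30 PM = 10 h 12 min; less 30 min break → 9 h 42 min
Sat: 9:48 AM–4:54 PM = 7 h 6 min; less 30 min break → 6 h 36 min
Total worked: 48 h 31 min = 2911 min.
Regular 44 h 0 min = 2640 min at €17.50/h; overtime 4 h 31 min = 271 min at €26.25/h.
Pay = (2640 × €17.50 + 271 × €26.25) ÷ 60 = €888.56.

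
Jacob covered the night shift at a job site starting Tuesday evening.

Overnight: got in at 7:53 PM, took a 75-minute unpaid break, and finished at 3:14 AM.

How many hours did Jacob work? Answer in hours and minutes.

6 h 6 min

Overnight: 7:53 PM → midnight = 4 h 7 min; midnight → 3:14 AM = 3 h 14 min; span 7 h 21 min; less 75 min break → 6 h 6 min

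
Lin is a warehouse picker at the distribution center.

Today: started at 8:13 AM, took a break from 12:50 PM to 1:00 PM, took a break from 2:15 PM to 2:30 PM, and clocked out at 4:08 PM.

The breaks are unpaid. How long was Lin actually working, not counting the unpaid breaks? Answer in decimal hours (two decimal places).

7.50 hours

Today: 8:13 AM–4:08 PM = 7 h 55 min; less 25 min break → 7 h 30 min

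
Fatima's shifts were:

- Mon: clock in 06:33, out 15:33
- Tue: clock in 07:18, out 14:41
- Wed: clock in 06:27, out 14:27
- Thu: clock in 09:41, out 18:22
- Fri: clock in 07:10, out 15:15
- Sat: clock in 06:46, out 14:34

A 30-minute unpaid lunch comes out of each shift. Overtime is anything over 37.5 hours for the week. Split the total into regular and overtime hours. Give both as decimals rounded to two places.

Mon: 06:33–15:33 = 9 h 0 min; less 30 min break → 8 h 30 min
Tue: 07:18–14:41 = 7 h 23 min; less 30 min break → 6 h 53 min
Wed: 06:27–14:27 = 8 h 0 min; less 30 min break → 7 h 30 min
Thu: 09:41–18:22 = 8 h 41 min; less 30 min break → 8 h 11 min
Fri: 07:10–15:15 = 8 h 5 min; less 30 min break → 7 h 35 min
Sat: 06:46–14:34 = 7 h 48 min; less 30 min break → 7 h 18 min
Total worked: 45 h 57 min = 45.95 h.
Threshold 37.5 h → overtime 8 h 27 min, regular 37 h 30 min.

Regular 37.50 hours, overtime 8.45 hours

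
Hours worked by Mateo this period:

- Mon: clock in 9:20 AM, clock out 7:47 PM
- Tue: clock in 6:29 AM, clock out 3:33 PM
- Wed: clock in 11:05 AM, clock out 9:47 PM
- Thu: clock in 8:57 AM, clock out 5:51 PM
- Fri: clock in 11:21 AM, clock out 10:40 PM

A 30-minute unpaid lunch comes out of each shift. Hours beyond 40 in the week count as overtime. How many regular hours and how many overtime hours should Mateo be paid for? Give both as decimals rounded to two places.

Regular 40.00 hours, overtime 7.93 hours

Mon: 9:20 AM–7:47 PM = 10 h 27 min; less 30 min break → 9 h 57 min
Tue: 6:29 AM–3:33 PM = 9 h 4 min; less 30 min break → 8 h 34 min
Wed: 11:05 AM–9:47 PM = 10 h 42 min; less 30 min break → 10 h 12 min
Thu: 8:57 AM–5:51 PM = 8 h 54 min; less 30 min break → 8 h 24 min
Fri: 11:21 AM–10:40 PM = 11 h 19 min; less 30 min break → 10 h 49 min
Total worked: 47 h 56 min = 47.93 h.
Threshold 40 h → overtime 7 h 56 min, regular 40 h 0 min.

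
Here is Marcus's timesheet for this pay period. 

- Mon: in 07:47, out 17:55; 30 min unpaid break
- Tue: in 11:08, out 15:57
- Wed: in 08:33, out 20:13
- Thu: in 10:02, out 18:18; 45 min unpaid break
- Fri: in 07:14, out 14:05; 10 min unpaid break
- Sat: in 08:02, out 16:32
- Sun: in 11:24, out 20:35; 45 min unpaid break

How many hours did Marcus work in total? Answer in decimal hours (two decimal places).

57.25 hours

Mon: 07:47–17:55 = 10 h 8 min; less 30 min break → 9 h 38 min
Tue: 11:08–15:57 = 4 h 49 min
Wed: 08:33–20:13 = 11 h 40 min
Thu: 10:02–18:18 = 8 h 16 min; less 45 min break → 7 h 31 min
Fri: 07:14–14:05 = 6 h 51 min; less 10 min break → 6 h 41 min
Sat: 08:02–16:32 = 8 h 30 min
Sun: 11:24–20:35 = 9 h 11 min; less 45 min break → 8 h 26 min
Total: 9 h 38 min + 4 h 49 min + 11 h 40 min + 7 h 31 min + 6 h 41 min + 8 h 30 min + 8 h 26 min = 57 h 15 min.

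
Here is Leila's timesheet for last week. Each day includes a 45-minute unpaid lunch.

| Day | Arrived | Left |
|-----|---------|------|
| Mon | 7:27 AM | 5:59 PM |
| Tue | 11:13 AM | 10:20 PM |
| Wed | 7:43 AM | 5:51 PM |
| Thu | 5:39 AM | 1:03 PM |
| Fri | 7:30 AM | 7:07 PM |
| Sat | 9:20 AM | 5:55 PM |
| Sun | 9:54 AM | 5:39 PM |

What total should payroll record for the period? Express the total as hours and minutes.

Mon: 7:27 AM–5:59 PM = 10 h 32 min; less 45 min break → 9 h 47 min
Tue: 11:13 AM–10:20 PM = 11 h 7 min; less 45 min break → 10 h 22 min
Wed: 7:43 AM–5:51 PM = 10 h 8 min; less 45 min break → 9 h 23 min
Thu: 5:39 AM–1:03 PM = 7 h 24 min; less 45 min break → 6 h 39 min
Fri: 7:30 AM–7:07 PM = 11 h 37 min; less 45 min break → 10 h 52 min
Sat: 9:20 AM–5:55 PM = 8 h 35 min; less 45 min break → 7 h 50 min
Sun: 9:54 AM–5:39 PM = 7 h 45 min; less 45 min break → 7 h 0 min
Total: 9 h 47 min + 10 h 22 min + 9 h 23 min + 6 h 39 min + 10 h 52 min + 7 h 50 min + 7 h 0 min = 61 h 53 min.

61 h 53 min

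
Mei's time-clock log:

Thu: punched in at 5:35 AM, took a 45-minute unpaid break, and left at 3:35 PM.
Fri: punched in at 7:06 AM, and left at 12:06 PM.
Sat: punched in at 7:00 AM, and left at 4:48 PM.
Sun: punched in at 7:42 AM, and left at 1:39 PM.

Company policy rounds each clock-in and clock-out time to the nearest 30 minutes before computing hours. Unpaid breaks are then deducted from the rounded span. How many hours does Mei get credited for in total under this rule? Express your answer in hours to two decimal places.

30.25 hours

Thu: in 5:35 AM→5:30 AM, out 3:35 PM→3:30 PM; 10 h 0 min − 45 min = 9 h 15 min
Fri: in 7:06 AM→7:00 AM, out 12:06 PM→12:00 PM; 5 h 0 min
Sat: in 7:00 AM→7:00 AM, out 4:48 PM→5:00 PM; 10 h 0 min
Sun: in 7:42 AM→7:30 AM, out 1:39 PM→1:30 PM; 6 h 0 min
Total credited: 30 h 15 min.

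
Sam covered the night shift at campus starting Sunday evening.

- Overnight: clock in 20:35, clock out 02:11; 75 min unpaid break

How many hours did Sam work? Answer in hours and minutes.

4 h 21 min

Overnight: 20:35 → midnight = 3 h 25 min; midnight → 02:11 = 2 h 11 min; span 5 h 36 min; less 75 min break → 4 h 21 min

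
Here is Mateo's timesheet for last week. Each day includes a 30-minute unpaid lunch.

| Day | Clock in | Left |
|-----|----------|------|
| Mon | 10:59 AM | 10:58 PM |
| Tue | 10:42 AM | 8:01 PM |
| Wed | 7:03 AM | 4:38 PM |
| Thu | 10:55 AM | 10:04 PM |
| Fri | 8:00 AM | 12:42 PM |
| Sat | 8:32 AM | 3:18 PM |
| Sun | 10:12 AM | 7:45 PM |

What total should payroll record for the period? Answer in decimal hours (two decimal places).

59.55 hours

Mon: 10:59 AM–10:58 PM = 11 h 59 min; less 30 min break → 11 h 29 min
Tue: 10:42 AM–8:01 PM = 9 h 19 min; less 30 min break → 8 h 49 min
Wed: 7:03 AM–4:38 PM = 9 h 35 min; less 30 min break → 9 h 5 min
Thu: 10:55 AM–10:04 PM = 11 h 9 min; less 30 min break → 10 h 39 min
Fri: 8:00 AM–12:42 PM = 4 h 42 min; less 30 min break → 4 h 12 min
Sat: 8:32 AM–3:18 PM = 6 h 46 min; less 30 min break → 6 h 16 min
Sun: 10:12 AM–7:45 PM = 9 h 33 min; less 30 min break → 9 h 3 min
Total: 11 h 29 min + 8 h 49 min + 9 h 5 min + 10 h 39 min + 4 h 12 min + 6 h 16 min + 9 h 3 min = 59 h 33 min.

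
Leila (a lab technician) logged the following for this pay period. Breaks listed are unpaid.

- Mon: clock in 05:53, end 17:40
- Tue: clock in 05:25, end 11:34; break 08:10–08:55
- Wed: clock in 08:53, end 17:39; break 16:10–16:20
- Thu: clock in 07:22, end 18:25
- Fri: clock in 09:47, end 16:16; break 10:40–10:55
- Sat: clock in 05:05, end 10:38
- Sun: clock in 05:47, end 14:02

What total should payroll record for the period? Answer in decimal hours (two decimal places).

56.87 hours

Mon: 05:53–17:40 = 11 h 47 min
Tue: 05:25–11:34 = 6 h 9 min; less 45 min break → 5 h 24 min
Wed: 08:53–17:39 = 8 h 46 min; less 10 min break → 8 h 36 min
Thu: 07:22–18:25 = 11 h 3 min
Fri: 09:47–16:16 = 6 h 29 min; less 15 min break → 6 h 14 min
Sat: 05:05–10:38 = 5 h 33 min
Sun: 05:47–14:02 = 8 h 15 min
Total: 11 h 47 min + 5 h 24 min + 8 h 36 min + 11 h 3 min + 6 h 14 min + 5 h 33 min + 8 h 15 min = 56 h 52 min.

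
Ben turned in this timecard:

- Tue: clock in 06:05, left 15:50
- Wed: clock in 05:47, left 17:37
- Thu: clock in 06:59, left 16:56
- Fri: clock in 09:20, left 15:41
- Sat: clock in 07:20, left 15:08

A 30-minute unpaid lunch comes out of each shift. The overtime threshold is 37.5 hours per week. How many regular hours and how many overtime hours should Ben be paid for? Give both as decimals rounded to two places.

Tue: 06:05–15:50 = 9 h 45 min; less 30 min break → 9 h 15 min
Wed: 05:47–17:37 = 11 h 50 min; less 30 min break → 11 h 20 min
Thu: 06:59–16:56 = 9 h 57 min; less 30 min break → 9 h 27 min
Fri: 09:20–15:41 = 6 h 21 min; less 30 min break → 5 h 51 min
Sat: 07:20–15:08 = 7 h 48 min; less 30 min break → 7 h 18 min
Total worked: 43 h 11 min = 43.18 h.
Threshold 37.5 h → overtime 5 h 41 min, regular 37 h 30 min.

Regular 37.50 hours, overtime 5.68 hours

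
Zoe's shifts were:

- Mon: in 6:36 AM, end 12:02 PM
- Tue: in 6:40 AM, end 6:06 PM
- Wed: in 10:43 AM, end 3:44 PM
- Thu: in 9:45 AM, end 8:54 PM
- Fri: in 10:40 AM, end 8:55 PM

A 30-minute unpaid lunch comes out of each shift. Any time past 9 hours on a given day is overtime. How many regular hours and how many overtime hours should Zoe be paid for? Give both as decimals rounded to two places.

Regular 36.45 hours, overtime 4.33 hours

Mon: 6:36 AM–12:02 PM = 5 h 26 min; less 30 min break → 4 h 56 min
Tue: 6:40 AM–6:06 PM = 11 h 26 min; less 30 min break → 10 h 56 min
Wed: 10:43 AM–3:44 PM = 5 h 1 min; less 30 min break → 4 h 31 min
Thu: 9:45 AM–8:54 PM = 11 h 9 min; less 30 min break → 10 h 39 min
Fri: 10:40 AM–8:55 PM = 10 h 15 min; less 30 min break → 9 h 45 min
Mon reg 4 h 56 min / OT 0 h 0 min; Tue reg 9 h 0 min / OT 1 h 56 min; Wed reg 4 h 31 min / OT 0 h 0 min; Thu reg 9 h 0 min / OT 1 h 39 min; Fri reg 9 h 0 min / OT 0 h 45 min.
Totals: regular 36 h 27 min, overtime 4 h 20 min.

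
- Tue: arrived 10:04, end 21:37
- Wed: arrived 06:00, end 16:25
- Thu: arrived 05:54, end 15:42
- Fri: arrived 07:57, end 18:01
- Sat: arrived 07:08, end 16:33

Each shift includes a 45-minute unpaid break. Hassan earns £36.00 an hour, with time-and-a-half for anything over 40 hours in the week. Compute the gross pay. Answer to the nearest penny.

£1845.00

Tue: 10:04–21:37 = 11 h 33 min; less 45 min break → 10 h 48 min
Wed: 06:00–16:25 = 10 h 25 min; less 45 min break → 9 h 40 min
Thu: 05:54–15:42 = 9 h 48 min; less 45 min break → 9 h 3 min
Fri: 07:57–18:01 = 10 h 4 min; less 45 min break → 9 h 19 min
Sat: 07:08–16:33 = 9 h 25 min; less 45 min break → 8 h 40 min
Total worked: 47 h 30 min = 2850 min.
Regular 40 h 0 min = 2400 min at £36.00/h; overtime 7 h 30 min = 450 min at £54.00/h.
Pay = (2400 × £36.00 + 450 × £54.00) ÷ 60 = £1845.00.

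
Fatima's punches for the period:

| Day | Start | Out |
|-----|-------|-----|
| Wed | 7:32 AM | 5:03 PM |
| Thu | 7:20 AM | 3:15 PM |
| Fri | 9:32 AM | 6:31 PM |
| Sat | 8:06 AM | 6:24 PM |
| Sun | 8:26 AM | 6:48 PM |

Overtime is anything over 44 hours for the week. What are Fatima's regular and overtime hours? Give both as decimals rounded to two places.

Wed: 7:32 AM–5:03 PM = 9 h 31 min
Thu: 7:20 AM–3:15 PM = 7 h 55 min
Fri: 9:32 AM–6:31 PM = 8 h 59 min
Sat: 8:06 AM–6:24 PM = 10 h 18 min
Sun: 8:26 AM–6:48 PM = 10 h 22 min
Total worked: 47 h 5 min = 47.08 h.
Threshold 44 h → overtime 3 h 5 min, regular 44 h 0 min.

Regular 44.00 hours, overtime 3.08 hours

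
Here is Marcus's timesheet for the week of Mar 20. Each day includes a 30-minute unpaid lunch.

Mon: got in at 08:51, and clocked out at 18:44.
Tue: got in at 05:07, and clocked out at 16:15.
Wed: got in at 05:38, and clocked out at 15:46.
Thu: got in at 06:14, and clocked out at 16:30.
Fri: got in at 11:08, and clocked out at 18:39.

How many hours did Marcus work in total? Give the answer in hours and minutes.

Mon: 08:51–18:44 = 9 h 53 min; less 30 min break → 9 h 23 min
Tue: 05:07–16:15 = 11 h 8 min; less 30 min break → 10 h 38 min
Wed: 05:38–15:46 = 10 h 8 min; less 30 min break → 9 h 38 min
Thu: 06:14–16:30 = 10 h 16 min; less 30 min break → 9 h 46 min
Fri: 11:08–18:39 = 7 h 31 min; less 30 min break → 7 h 1 min
Total: 9 h 23 min + 10 h 38 min + 9 h 38 min + 9 h 46 min + 7 h 1 min = 46 h 26 min.

46 h 26 min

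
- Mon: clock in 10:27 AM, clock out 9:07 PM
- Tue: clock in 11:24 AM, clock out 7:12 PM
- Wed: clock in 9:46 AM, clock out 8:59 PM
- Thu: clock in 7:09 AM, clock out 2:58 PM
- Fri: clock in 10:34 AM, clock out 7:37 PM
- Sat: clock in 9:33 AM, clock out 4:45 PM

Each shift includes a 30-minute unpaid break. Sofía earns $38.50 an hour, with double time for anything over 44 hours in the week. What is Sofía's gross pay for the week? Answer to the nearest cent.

Mon: 10:27 AM–9:07 PM = 10 h 40 min; less 30 min break → 10 h 10 min
Tue: 11:24 AM–7:12 PM = 7 h 48 min; less 30 min break → 7 h 18 min
Wed: 9:46 AM–8:59 PM = 11 h 13 min; less 30 min break → 10 h 43 min
Thu: 7:09 AM–2:58 PM = 7 h 49 min; less 30 min break → 7 h 19 min
Fri: 10:34 AM–7:37 PM = 9 h 3 min; less 30 min break → 8 h 33 min
Sat: 9:33 AM–4:45 PM = 7 h 12 min; less 30 min break → 6 h 42 min
Total worked: 50 h 45 min = 3045 min.
Regular 44 h 0 min = 2640 min at $38.50/h; overtime 6 h 45 min = 405 min at $77.00/h.
Pay = (2640 × $38.50 + 405 × $77.00) ÷ 60 = $2213.75.

$2213.75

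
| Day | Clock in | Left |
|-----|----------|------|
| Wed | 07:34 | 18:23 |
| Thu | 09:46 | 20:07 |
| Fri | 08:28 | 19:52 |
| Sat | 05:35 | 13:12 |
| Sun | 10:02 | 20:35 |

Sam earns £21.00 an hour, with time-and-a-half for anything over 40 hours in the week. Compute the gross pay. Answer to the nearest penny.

£1178.10

Wed: 07:34–18:23 = 10 h 49 min
Thu: 09:46–20:07 = 10 h 21 min
Fri: 08:28–19:52 = 11 h 24 min
Sat: 05:35–13:12 = 7 h 37 min
Sun: 10:02–20:35 = 10 h 33 min
Total worked: 50 h 44 min = 3044 min.
Regular 40 h 0 min = 2400 min at £21.00/h; overtime 10 h 44 min = 644 min at £31.50/h.
Pay = (2400 × £21.00 + 644 × £31.50) ÷ 60 = £1178.10.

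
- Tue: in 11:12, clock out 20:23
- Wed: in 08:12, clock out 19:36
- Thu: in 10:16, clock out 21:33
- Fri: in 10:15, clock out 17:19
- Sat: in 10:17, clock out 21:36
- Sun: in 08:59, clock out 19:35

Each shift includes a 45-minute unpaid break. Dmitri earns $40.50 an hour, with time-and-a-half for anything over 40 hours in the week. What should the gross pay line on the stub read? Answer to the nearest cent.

Tue: 11:12–20:23 = 9 h 11 min; less 45 min break → 8 h 26 min
Wed: 08:12–19:36 = 11 h 24 min; less 45 min break → 10 h 39 min
Thu: 10:16–21:33 = 11 h 17 min; less 45 min break → 10 h 32 min
Fri: 10:15–17:19 = 7 h 4 min; less 45 min break → 6 h 19 min
Sat: 10:17–21:36 = 11 h 19 min; less 45 min break → 10 h 34 min
Sun: 08:59–19:35 = 10 h 36 min; less 45 min break → 9 h 51 min
Total worked: 56 h 21 min = 3381 min.
Regular 40 h 0 min = 2400 min at $40.50/h; overtime 16 h 21 min = 981 min at $60.75/h.
Pay = (2400 × $40.50 + 981 × $60.75) ÷ 60 = $2613.26.

$2613.26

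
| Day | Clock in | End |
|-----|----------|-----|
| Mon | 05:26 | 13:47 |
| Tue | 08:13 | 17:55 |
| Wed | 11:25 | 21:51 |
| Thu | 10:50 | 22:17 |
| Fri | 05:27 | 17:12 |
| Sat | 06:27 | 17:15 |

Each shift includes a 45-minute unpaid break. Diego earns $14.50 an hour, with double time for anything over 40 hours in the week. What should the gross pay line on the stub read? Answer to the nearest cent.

Mon: 05:26–13:47 = 8 h 21 min; less 45 min break → 7 h 36 min
Tue: 08:13–17:55 = 9 h 42 min; less 45 min break → 8 h 57 min
Wed: 11:25–21:51 = 10 h 26 min; less 45 min break → 9 h 41 min
Thu: 10:50–22:17 = 11 h 27 min; less 45 min break → 10 h 42 min
Fri: 05:27–17:12 = 11 h 45 min; less 45 min break → 11 h 0 min
Sat: 06:27–17:15 = 10 h 48 min; less 45 min break → 10 h 3 min
Total worked: 57 h 59 min = 3479 min.
Regular 40 h 0 min = 2400 min at $14.50/h; overtime 17 h 59 min = 1079 min at $29.00/h.
Pay = (2400 × $14.50 + 1079 × $29.00) ÷ 60 = $1101.52.

$1101.52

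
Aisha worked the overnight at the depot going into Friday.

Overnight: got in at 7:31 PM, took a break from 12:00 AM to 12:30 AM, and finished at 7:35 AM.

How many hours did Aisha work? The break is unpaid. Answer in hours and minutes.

Overnight: 7:31 PM → midnight = 4 h 29 min; midnight → 7:35 AM = 7 h 35 min; span 12 h 4 min; less 30 min break → 11 h 34 min

11 h 34 min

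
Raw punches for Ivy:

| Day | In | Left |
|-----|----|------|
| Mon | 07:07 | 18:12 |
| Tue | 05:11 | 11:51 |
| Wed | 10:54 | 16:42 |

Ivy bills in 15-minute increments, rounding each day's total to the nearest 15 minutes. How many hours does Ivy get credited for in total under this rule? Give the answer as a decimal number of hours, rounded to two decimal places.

Mon: 07:07–18:12 = 11 h 5 min → rounds to 11 h 0 min
Tue: 05:11–11:51 = 6 h 40 min → rounds to 6 h 45 min
Wed: 10:54–16:42 = 5 h 48 min → rounds to 5 h 45 min
Total credited: 23 h 30 min.

23.50 hours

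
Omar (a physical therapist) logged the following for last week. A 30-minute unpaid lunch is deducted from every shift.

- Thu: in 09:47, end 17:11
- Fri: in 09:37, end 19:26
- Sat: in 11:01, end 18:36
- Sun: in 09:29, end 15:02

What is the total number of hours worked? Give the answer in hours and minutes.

28 h 21 min

Thu: 09:47–17:11 = 7 h 24 min; less 30 min break → 6 h 54 min
Fri: 09:37–19:26 = 9 h 49 min; less 30 min break → 9 h 19 min
Sat: 11:01–18:36 = 7 h 35 min; less 30 min break → 7 h 5 min
Sun: 09:29–15:02 = 5 h 33 min; less 30 min break → 5 h 3 min
Total: 6 h 54 min + 9 h 19 min + 7 h 5 min + 5 h 3 min = 28 h 21 min.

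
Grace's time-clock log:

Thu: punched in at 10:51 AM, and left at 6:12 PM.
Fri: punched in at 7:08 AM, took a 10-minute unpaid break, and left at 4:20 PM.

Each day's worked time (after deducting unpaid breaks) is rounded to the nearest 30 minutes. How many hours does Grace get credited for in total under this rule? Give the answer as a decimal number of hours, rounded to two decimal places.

Thu: 10:51 AM–6:12 PM = 7 h 21 min → rounds to 7 h 30 min
Fri: 7:08 AM–4:20 PM = 9 h 12 min − 10 min = 9 h 2 min → rounds to 9 h 0 min
Total credited: 16 h 30 min.

16.50 hours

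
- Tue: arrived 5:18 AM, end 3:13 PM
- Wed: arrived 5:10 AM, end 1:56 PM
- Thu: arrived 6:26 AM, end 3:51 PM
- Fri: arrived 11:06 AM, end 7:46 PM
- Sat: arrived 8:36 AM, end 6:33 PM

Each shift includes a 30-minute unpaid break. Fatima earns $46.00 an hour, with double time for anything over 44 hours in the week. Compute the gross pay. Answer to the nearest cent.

$2043.93

Tue: 5:18 AM–3:13 PM = 9 h 55 min; less 30 min break → 9 h 25 min
Wed: 5:10 AM–1:56 PM = 8 h 46 min; less 30 min break → 8 h 16 min
Thu: 6:26 AM–3:51 PM = 9 h 25 min; less 30 min break → 8 h 55 min
Fri: 11:06 AM–7:46 PM = 8 h 40 min; less 30 min break → 8 h 10 min
Sat: 8:36 AM–6:33 PM = 9 h 57 min; less 30 min break → 9 h 27 min
Total worked: 44 h 13 min = 2653 min.
Regular 44 h 0 min = 2640 min at $46.00/h; overtime 0 h 13 min = 13 min at $92.00/h.
Pay = (2640 × $46.00 + 13 × $92.00) ÷ 60 = $2043.93.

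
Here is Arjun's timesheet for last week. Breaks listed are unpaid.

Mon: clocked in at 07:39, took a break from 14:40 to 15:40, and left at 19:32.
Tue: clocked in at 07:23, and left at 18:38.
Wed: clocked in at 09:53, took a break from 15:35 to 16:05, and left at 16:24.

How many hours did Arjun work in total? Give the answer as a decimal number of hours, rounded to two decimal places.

Mon: 07:39–19:32 = 11 h 53 min; less 60 min break → 10 h 53 min
Tue: 07:23–18:38 = 11 h 15 min
Wed: 09:53–16:24 = 6 h 31 min; less 30 min break → 6 h 1 min
Total: 10 h 53 min + 11 h 15 min + 6 h 1 min = 28 h 9 min.

28.15 hours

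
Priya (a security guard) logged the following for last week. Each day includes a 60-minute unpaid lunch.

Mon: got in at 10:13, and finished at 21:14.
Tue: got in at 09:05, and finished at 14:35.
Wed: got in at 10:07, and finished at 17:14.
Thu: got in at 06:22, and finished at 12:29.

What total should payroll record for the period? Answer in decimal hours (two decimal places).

Mon: 10:13–21:14 = 11 h 1 min; less 60 min break → 10 h 1 min
Tue: 09:05–14:35 = 5 h 30 min; less 60 min break → 4 h 30 min
Wed: 10:07–17:14 = 7 h 7 min; less 60 min break → 6 h 7 min
Thu: 06:22–12:29 = 6 h 7 min; less 60 min break → 5 h 7 min
Total: 10 h 1 min + 4 h 30 min + 6 h 7 min + 5 h 7 min = 25 h 45 min.

25.75 hours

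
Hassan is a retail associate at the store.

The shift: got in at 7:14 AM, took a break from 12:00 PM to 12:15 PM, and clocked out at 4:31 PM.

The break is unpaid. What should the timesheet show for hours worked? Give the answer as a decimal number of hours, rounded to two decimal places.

9.03 hours

The shift: 7:14 AM–4:31 PM = 9 h 17 min; less 15 min break → 9 h 2 min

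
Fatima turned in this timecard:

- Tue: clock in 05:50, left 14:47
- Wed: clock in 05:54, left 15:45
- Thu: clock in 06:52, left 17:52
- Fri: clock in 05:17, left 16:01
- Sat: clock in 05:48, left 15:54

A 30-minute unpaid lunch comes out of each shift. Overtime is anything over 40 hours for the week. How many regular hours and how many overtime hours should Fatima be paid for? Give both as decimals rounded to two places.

Regular 40.00 hours, overtime 8.13 hours

Tue: 05:50–14:47 = 8 h 57 min; less 30 min break → 8 h 27 min
Wed: 05:54–15:45 = 9 h 51 min; less 30 min break → 9 h 21 min
Thu: 06:52–17:52 = 11 h 0 min; less 30 min break → 10 h 30 min
Fri: 05:17–16:01 = 10 h 44 min; less 30 min break → 10 h 14 min
Sat: 05:48–15:54 = 10 h 6 min; less 30 min break → 9 h 36 min
Total worked: 48 h 8 min = 48.13 h.
Threshold 40 h → overtime 8 h 8 min, regular 40 h 0 min.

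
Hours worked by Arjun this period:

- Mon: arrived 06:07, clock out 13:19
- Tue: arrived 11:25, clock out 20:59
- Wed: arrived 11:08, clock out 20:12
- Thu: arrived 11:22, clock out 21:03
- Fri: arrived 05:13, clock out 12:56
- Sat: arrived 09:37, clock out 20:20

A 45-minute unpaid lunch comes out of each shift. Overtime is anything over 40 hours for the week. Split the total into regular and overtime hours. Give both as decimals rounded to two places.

Regular 40.00 hours, overtime 9.45 hours

Mon: 06:07–13:19 = 7 h 12 min; less 45 min break → 6 h 27 min
Tue: 11:25–20:59 = 9 h 34 min; less 45 min break → 8 h 49 min
Wed: 11:08–20:12 = 9 h 4 min; less 45 min break → 8 h 19 min
Thu: 11:22–21:03 = 9 h 41 min; less 45 min break → 8 h 56 min
Fri: 05:13–12:56 = 7 h 43 min; less 45 min break → 6 h 58 min
Sat: 09:37–20:20 = 10 h 43 min; less 45 min break → 9 h 58 min
Total worked: 49 h 27 min = 49.45 h.
Threshold 40 h → overtime 9 h 27 min, regular 40 h 0 min.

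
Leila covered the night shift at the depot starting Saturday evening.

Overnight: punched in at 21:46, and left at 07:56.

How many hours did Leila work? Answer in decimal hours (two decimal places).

10.17 hours

Overnight: 21:46 → midnight = 2 h 14 min; midnight → 07:56 = 7 h 56 min; span 10 h 10 min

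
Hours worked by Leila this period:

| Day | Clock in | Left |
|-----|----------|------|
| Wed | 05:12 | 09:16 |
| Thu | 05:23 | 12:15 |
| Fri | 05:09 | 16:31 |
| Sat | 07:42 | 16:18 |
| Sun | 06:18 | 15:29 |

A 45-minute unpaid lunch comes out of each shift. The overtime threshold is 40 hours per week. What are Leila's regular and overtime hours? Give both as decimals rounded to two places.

Wed: 05:12–09:16 = 4 h 4 min; less 45 min break → 3 h 19 min
Thu: 05:23–12:15 = 6 h 52 min; less 45 min break → 6 h 7 min
Fri: 05:09–16:31 = 11 h 22 min; less 45 min break → 10 h 37 min
Sat: 07:42–16:18 = 8 h 36 min; less 45 min break → 7 h 51 min
Sun: 06:18–15:29 = 9 h 11 min; less 45 min break → 8 h 26 min
Total worked: 36 h 20 min = 36.33 h.
Threshold 40 h → overtime 0 h 0 min, regular 36 h 20 min.

Regular 36.33 hours, overtime 0.00 hours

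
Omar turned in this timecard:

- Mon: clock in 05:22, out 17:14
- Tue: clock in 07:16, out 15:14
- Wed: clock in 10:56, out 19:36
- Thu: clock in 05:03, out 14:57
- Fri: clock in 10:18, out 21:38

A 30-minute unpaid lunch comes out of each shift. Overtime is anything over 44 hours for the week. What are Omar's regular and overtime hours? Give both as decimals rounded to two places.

Regular 44.00 hours, overtime 3.23 hours

Mon: 05:22–17:14 = 11 h 52 min; less 30 min break → 11 h 22 min
Tue: 07:16–15:14 = 7 h 58 min; less 30 min break → 7 h 28 min
Wed: 10:56–19:36 = 8 h 40 min; less 30 min break → 8 h 10 min
Thu: 05:03–14:57 = 9 h 54 min; less 30 min break → 9 h 24 min
Fri: 10:18–21:38 = 11 h 20 min; less 30 min break → 10 h 50 min
Total worked: 47 h 14 min = 47.23 h.
Threshold 44 h → overtime 3 h 14 min, regular 44 h 0 min.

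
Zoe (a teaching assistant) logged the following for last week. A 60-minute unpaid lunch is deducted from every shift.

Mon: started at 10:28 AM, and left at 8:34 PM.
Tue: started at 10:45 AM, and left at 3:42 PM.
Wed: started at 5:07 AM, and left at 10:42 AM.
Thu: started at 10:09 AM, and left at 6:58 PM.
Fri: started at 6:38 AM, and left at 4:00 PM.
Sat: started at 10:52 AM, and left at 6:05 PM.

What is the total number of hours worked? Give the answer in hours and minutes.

Mon: 10:28 AM–8:34 PM = 10 h 6 min; less 60 min break → 9 h 6 min
Tue: 10:45 AM–3:42 PM = 4 h 57 min; less 60 min break → 3 h 57 min
Wed: 5:07 AM–10:42 AM = 5 h 35 min; less 60 min break → 4 h 35 min
Thu: 10:09 AM–6:58 PM = 8 h 49 min; less 60 min break → 7 h 49 min
Fri: 6:38 AM–4:00 PM = 9 h 22 min; less 60 min break → 8 h 22 min
Sat: 10:52 AM–6:05 PM = 7 h 13 min; less 60 min break → 6 h 13 min
Total: 9 h 6 min + 3 h 57 min + 4 h 35 min + 7 h 49 min + 8 h 22 min + 6 h 13 min = 40 h 2 min.

40 h 2 min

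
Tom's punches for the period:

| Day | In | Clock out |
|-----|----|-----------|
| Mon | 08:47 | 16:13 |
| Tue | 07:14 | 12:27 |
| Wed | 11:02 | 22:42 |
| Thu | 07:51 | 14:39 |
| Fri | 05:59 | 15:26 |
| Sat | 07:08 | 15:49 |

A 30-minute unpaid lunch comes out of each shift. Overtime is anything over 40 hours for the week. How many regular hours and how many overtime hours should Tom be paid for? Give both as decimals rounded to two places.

Mon: 08:47–16:13 = 7 h 26 min; less 30 min break → 6 h 56 min
Tue: 07:14–12:27 = 5 h 13 min; less 30 min break → 4 h 43 min
Wed: 11:02–22:42 = 11 h 40 min; less 30 min break → 11 h 10 min
Thu: 07:51–14:39 = 6 h 48 min; less 30 min break → 6 h 18 min
Fri: 05:59–15:26 = 9 h 27 min; less 30 min break → 8 h 57 min
Sat: 07:08–15:49 = 8 h 41 min; less 30 min break → 8 h 11 min
Total worked: 46 h 15 min = 46.25 h.
Threshold 40 h → overtime 6 h 15 min, regular 40 h 0 min.

Regular 40.00 hours, overtime 6.25 hours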